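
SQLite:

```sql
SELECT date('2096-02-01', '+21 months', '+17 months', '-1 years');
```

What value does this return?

Adding +21 months to 2096-02-01 gives 2097-11-01.
Adding +17 months to 2097-11-01 gives 2099-04-01.
Adding -1 year to 2099-04-01 gives 2098-04-01.

2098-04-01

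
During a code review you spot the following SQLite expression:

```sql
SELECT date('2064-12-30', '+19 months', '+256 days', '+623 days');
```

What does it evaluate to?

Adding +19 months to 2064-12-30 gives 2066-07-30.
Applying '+256 days' to 2066-07-30: counting 256 days forward gives 2067-04-12.
Applying '+623 days' to 2067-04-12: counting 623 days forward gives 2068-12-25.

2068-12-25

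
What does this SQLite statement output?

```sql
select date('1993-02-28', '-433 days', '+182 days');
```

1992-06-22

Applying '-433 days' to 1993-02-28: counting 433 days back gives 1991-12-23.
Applying '+182 days' to 1991-12-23: counting 182 days forward gives 1992-06-22.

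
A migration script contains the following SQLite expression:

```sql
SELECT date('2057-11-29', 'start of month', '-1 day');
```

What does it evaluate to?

2057-10-31

`start of month` rewinds 2057-11-29 to 2057-11-01.
Going back 1 day from 2057-11-01 reaches 2057-10-31 (last day of October, 31 days).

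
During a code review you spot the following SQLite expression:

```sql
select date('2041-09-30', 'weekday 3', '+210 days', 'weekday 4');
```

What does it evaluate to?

`weekday 3` advances to the next Wednesday; 2041-09-30 is a Monday, so it moves forward to 2041-10-02.
Applying '+210 days' to 2041-10-02: counting 210 days forward gives 2042-04-30.
`weekday 4` advances to the next Thursday; 2042-04-30 is a Wednesday, so it moves forward to 2042-05-01.

2042-05-01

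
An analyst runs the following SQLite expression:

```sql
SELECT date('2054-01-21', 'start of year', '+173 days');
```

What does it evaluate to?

2054-06-23

`start of year` rewinds 2054-01-21 to 2054-01-01.
Applying '+173 days' to 2054-01-01: counting 173 days forward gives 2054-06-23.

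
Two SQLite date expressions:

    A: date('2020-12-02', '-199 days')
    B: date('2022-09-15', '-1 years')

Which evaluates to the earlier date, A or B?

A

A = 2020-05-17.
B = 2021-09-15.
A is earlier.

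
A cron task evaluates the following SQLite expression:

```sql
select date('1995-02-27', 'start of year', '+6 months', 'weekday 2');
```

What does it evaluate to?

1995-07-04

`start of year` rewinds 1995-02-27 to 1995-01-01.
Adding +6 months to 1995-01-01 gives 1995-07-01.
`weekday 2` advances to the next Tuesday; 1995-07-01 is a Saturday, so it moves forward to 1995-07-04.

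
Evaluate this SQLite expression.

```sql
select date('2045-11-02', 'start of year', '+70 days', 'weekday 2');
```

2045-03-14

`start of year` rewinds 2045-11-02 to 2045-01-01.
Applying '+70 days' to 2045-01-01: counting 70 days forward gives 2045-03-12.
`weekday 2` advances to the next Tuesday; 2045-03-12 is a Sunday, so it moves forward to 2045-03-14.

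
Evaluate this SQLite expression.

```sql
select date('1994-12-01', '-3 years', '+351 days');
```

Adding -3 years to 1994-12-01 gives 1991-12-01.
Applying '+351 days' to 1991-12-01: counting 351 days forward gives 1992-11-16.

1992-11-16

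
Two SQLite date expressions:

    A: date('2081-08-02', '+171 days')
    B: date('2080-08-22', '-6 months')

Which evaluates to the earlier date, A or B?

A = 2082-01-20.
B = 2080-02-22.
B is earlier.

B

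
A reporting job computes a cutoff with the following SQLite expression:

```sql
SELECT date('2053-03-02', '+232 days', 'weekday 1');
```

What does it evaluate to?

Applying '+232 days' to 2053-03-02: counting 232 days forward gives 2053-10-20.
`weekday 1` advances to the next Monday; 2053-10-20 is already a Monday, so it stays at 2053-10-20.

2053-10-20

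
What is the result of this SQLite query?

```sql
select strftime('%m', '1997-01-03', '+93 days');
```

04

First apply '+93 days': 1997-01-03 → 1997-04-06.
`%m` extracts the 2-digit month (01-12): 04.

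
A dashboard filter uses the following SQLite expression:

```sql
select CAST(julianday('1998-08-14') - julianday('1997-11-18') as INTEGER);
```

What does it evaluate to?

269

12 days remain in November 1997 after the 18th (30 − 18).
Full months from December 1997 through July 1998 contribute their day counts.
Then 14 days into August 1998.
Total: 12 + 31 + 31 + 28 + 31 + 30 + 31 + 30 + 31 + 14 = 269.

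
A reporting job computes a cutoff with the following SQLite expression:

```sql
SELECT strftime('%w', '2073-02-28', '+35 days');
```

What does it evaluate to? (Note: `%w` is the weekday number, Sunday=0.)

First apply '+35 days': 2073-02-28 → 2073-04-04.
2073-04-04 is a Tuesday; with Sunday=0 that is 2.

2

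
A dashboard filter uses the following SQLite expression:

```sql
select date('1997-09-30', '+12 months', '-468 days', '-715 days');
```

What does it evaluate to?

1995-07-05

Adding +12 months to 1997-09-30 gives 1998-09-30.
Applying '-468 days' to 1998-09-30: counting 468 days back gives 1997-06-19.
Applying '-715 days' to 1997-06-19: counting 715 days back gives 1995-07-05.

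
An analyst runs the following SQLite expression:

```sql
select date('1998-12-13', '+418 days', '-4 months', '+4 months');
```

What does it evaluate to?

Applying '+418 days' to 1998-12-13: counting 418 days forward gives 2000-02-04.
Adding -4 months to 2000-02-04 gives 1999-10-04.
Adding +4 months to 1999-10-04 gives 2000-02-04.

2000-02-04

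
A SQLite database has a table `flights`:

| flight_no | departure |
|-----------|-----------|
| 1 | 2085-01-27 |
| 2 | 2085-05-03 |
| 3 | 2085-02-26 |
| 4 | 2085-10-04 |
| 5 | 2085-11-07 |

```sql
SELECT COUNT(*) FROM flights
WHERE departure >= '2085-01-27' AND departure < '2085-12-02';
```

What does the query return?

5

Rows in [2085-01-27, 2085-12-02): 2085-01-27, 2085-05-03, 2085-02-26, 2085-10-04, 2085-11-07 → 5 rows.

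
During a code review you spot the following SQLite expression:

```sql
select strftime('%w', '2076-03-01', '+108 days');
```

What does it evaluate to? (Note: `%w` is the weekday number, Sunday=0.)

First apply '+108 days': 2076-03-01 → 2076-06-17.
2076-06-17 is a Wednesday; with Sunday=0 that is 3.

3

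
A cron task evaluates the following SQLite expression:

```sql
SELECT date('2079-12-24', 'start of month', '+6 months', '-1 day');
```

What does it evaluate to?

`start of month` rewinds 2079-12-24 to 2079-12-01.
Adding +6 months to 2079-12-01 gives 2080-06-01.
Going back 1 day from 2080-06-01 reaches 2080-05-31 (last day of May, 31 days).

2080-05-31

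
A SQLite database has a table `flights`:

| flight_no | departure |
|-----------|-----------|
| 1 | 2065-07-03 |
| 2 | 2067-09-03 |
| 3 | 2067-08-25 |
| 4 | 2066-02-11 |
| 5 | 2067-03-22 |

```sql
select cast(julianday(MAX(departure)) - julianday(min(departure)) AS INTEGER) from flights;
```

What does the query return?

MIN = 2065-07-03, MAX = 2067-09-03.
28 days remain in July 2065 after the 3rd (31 − 3).
Full months from August 2065 through August 2067 contribute their day counts.
Then 3 days into September 2067.
Total: 28 + 31 + 30 + 31 + 30 + 31 + 31 + 28 + 31 + 30 + 31 + 30 + 31 + 31 + 30 + 31 + 30 + 31 + 31 + 28 + 31 + 30 + 31 + 30 + 31 + 31 + 3 = 792.

792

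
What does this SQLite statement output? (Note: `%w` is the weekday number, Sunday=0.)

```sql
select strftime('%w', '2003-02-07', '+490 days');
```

5

First apply '+490 days': 2003-02-07 → 2004-06-11.
2004-06-11 is a Friday; with Sunday=0 that is 5.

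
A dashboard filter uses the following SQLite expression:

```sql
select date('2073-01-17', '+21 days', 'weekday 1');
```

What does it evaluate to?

January 2073 has 31 days; 14 remain after the 17th, so 15 days reach 2073-02-01.
Advancing 6 more days within February lands on 2073-02-07.
`weekday 1` advances to the next Monday; 2073-02-07 is a Tuesday, so it moves forward to 2073-02-13.

2073-02-13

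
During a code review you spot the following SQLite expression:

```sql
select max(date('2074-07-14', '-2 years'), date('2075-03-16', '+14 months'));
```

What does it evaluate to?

date('2074-07-14', '-2 years') → 2072-07-14.
date('2075-03-16', '+14 months') → 2076-05-16.
Later of the two is 2076-05-16.

2076-05-16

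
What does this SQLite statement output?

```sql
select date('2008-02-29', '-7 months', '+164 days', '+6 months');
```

Adding -7 months to 2008-02-29 gives 2007-07-29.
Applying '+164 days' to 2007-07-29: counting 164 days forward gives 2008-01-09.
Adding +6 months to 2008-01-09 gives 2008-07-09.

2008-07-09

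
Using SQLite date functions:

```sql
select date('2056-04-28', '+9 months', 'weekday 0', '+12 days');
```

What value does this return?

2057-02-09

Adding +9 months to 2056-04-28 gives 2057-01-28.
`weekday 0` advances to the next Sunday; 2057-01-28 is already a Sunday, so it stays at 2057-01-28.
January 2057 has 31 days; 3 remain after the 28th, so 4 days reach 2057-02-01.
Advancing 8 more days within February lands on 2057-02-09.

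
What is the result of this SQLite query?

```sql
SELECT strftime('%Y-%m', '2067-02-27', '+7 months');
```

2067-09

First apply '+7 months': 2067-02-27 → 2067-09-27.
`%Y-%m` extracts the year-month: 2067-09.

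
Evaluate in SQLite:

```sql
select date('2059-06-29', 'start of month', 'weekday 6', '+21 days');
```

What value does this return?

`start of month` rewinds 2059-06-29 to 2059-06-01.
`weekday 6` advances to the next Saturday; 2059-06-01 is a Sunday, so it moves forward to 2059-06-07.
Advancing 21 more days within June lands on 2059-06-28.

2059-06-28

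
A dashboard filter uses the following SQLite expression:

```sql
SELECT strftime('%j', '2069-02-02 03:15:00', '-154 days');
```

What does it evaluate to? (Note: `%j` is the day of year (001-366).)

245

First apply '-154 days': 2069-02-02 03:15:00 → 2068-09-01 03:15:00.
Day-of-year for 2068-09-01: days since 2068-01-01 inclusive = 245, zero-padded to 245.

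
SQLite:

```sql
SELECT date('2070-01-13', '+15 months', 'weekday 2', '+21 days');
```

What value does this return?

2071-05-05

Adding +15 months to 2070-01-13 gives 2071-04-13.
`weekday 2` advances to the next Tuesday; 2071-04-13 is a Monday, so it moves forward to 2071-04-14.
April 2071 has 30 days; 16 remain after the 14th, so 17 days reach 2071-05-01.
Advancing 4 more days within May lands on 2071-05-05.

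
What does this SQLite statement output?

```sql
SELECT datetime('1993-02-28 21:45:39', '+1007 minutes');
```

1993-03-01 14:32:39

1007 minutes = 16h 47m; +1007 minutes from 1993-02-28 21:45:39 is 1993-03-01 14:32:39 (crosses midnight).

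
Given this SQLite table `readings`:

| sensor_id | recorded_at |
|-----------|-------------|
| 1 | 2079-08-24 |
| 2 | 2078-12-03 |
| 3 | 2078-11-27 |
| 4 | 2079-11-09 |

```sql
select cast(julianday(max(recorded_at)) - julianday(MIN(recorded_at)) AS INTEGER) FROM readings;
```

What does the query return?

347

MIN = 2078-11-27, MAX = 2079-11-09.
3 days remain in November 2078 after the 27th (30 − 27).
Full months from December 2078 through October 2079 contribute their day counts.
Then 9 days into November 2079.
Total: 3 + 31 + 31 + 28 + 31 + 30 + 31 + 30 + 31 + 31 + 30 + 31 + 9 = 347.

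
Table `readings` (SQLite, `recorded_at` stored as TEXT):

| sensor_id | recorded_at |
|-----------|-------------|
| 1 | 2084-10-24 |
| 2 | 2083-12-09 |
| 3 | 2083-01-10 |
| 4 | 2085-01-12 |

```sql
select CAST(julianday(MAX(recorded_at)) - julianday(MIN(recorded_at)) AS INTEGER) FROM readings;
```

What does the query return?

733

MIN = 2083-01-10, MAX = 2085-01-12.
21 days remain in January 2083 after the 10th (31 − 10).
Full months from February 2083 through December 2084 contribute their day counts.
Then 12 days into January 2085.
Total: 21 + 28 + 31 + 30 + 31 + 30 + 31 + 31 + 30 + 31 + 30 + 31 + 31 + 29 + 31 + 30 + 31 + 30 + 31 + 31 + 30 + 31 + 30 + 31 + 12 = 733.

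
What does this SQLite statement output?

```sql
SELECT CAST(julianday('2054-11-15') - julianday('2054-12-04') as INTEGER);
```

15 days remain in November 2054 after the 15th (30 − 15).
Then 4 days into December 2054.
Total: 15 + 4 = 19.
The subtraction is earlier − later, so the result is −19 → -19.

-19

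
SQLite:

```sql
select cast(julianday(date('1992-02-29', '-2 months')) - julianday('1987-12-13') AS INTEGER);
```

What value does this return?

1477

Adding -2 months to 1992-02-29 gives 1991-12-29.
18 days remain in December 1987 after the 13th (31 − 13).
Full months from January 1988 through November 1991 contribute their day counts.
Then 29 days into December 1991.
Total: 18 + 31 + 29 + 31 + 30 + 31 + 30 + 31 + 31 + 30 + 31 + 30 + 31 + 31 + 28 + 31 + 30 + 31 + 30 + 31 + 31 + 30 + 31 + 30 + 31 + 31 + 28 + 31 + 30 + 31 + 30 + 31 + 31 + 30 + 31 + 30 + 31 + 31 + 28 + 31 + 30 + 31 + 30 + 31 + 31 + 30 + 31 + 30 + 29 = 1477.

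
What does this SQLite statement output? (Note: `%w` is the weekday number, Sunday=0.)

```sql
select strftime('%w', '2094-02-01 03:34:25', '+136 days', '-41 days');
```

5

First apply '+136 days', '-41 days': 2094-02-01 03:34:25 → 2094-05-07 03:34:25.
2094-05-07 is a Friday; with Sunday=0 that is 5.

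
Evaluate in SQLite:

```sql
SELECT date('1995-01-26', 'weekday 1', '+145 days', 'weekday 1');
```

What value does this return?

1995-06-26

`weekday 1` advances to the next Monday; 1995-01-26 is a Thursday, so it moves forward to 1995-01-30.
Applying '+145 days' to 1995-01-30: counting 145 days forward gives 1995-06-24.
`weekday 1` advances to the next Monday; 1995-06-24 is a Saturday, so it moves forward to 1995-06-26.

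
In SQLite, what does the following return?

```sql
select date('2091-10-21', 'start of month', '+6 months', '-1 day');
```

`start of month` rewinds 2091-10-21 to 2091-10-01.
Adding +6 months to 2091-10-01 gives 2092-04-01.
Going back 1 day from 2092-04-01 reaches 2092-03-31 (last day of March, 31 days).

2092-03-31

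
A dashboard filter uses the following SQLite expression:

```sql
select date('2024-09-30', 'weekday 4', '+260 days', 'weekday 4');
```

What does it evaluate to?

`weekday 4` advances to the next Thursday; 2024-09-30 is a Monday, so it moves forward to 2024-10-03.
Applying '+260 days' to 2024-10-03: counting 260 days forward gives 2025-06-20.
`weekday 4` advances to the next Thursday; 2025-06-20 is a Friday, so it moves forward to 2025-06-26.

2025-06-26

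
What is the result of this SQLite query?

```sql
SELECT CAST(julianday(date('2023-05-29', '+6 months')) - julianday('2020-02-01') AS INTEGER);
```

Adding +6 months to 2023-05-29 gives 2023-11-29.
28 days remain in February 2020 after the 1st (29 − 1).
Full months from March 2020 through October 2023 contribute their day counts.
Then 29 days into November 2023.
Total: 28 + 31 + 30 + 31 + 30 + 31 + 31 + 30 + 31 + 30 + 31 + 31 + 28 + 31 + 30 + 31 + 30 + 31 + 31 + 30 + 31 + 30 + 31 + 31 + 28 + 31 + 30 + 31 + 30 + 31 + 31 + 30 + 31 + 30 + 31 + 31 + 28 + 31 + 30 + 31 + 30 + 31 + 31 + 30 + 31 + 29 = 1397.

1397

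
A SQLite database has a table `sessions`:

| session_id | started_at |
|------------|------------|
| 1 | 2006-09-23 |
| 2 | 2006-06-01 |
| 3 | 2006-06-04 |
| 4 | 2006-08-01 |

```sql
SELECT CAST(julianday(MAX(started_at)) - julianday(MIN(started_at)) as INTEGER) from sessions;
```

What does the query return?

114

MIN = 2006-06-01, MAX = 2006-09-23.
29 days remain in June 2006 after the 1st (30 − 1).
July 2006: 31 days.
August 2006: 31 days.
Then 23 days into September 2006.
Total: 29 + 31 + 31 + 23 = 114.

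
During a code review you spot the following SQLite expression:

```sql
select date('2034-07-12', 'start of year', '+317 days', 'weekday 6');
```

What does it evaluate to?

`start of year` rewinds 2034-07-12 to 2034-01-01.
Applying '+317 days' to 2034-01-01: counting 317 days forward gives 2034-11-14.
`weekday 6` advances to the next Saturday; 2034-11-14 is a Tuesday, so it moves forward to 2034-11-18.

2034-11-18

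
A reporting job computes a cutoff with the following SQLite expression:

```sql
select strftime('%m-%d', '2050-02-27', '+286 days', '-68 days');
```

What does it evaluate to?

10-03

First apply '+286 days', '-68 days': 2050-02-27 → 2050-10-03.
`%m-%d` extracts the month-day: 10-03.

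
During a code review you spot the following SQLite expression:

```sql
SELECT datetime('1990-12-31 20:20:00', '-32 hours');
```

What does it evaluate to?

1990-12-30 12:20:00

-32 hours from 1990-12-31 20:20:00 is 1990-12-30 12:20:00 (crosses midnight).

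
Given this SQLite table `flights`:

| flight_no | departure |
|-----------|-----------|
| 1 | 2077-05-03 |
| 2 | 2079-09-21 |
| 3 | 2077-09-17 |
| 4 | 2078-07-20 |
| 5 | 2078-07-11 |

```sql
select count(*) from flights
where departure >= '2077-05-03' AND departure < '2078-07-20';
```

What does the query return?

Rows in [2077-05-03, 2078-07-20): 2077-05-03, 2077-09-17, 2078-07-11 → 3 rows.

3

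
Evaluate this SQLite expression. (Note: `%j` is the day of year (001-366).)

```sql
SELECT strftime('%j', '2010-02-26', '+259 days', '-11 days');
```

First apply '+259 days', '-11 days': 2010-02-26 → 2010-11-01.
Day-of-year for 2010-11-01: days since 2010-01-01 inclusive = 305, zero-padded to 305.

305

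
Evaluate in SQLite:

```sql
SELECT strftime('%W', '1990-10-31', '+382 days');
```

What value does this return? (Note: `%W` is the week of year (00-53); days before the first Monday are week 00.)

First apply '+382 days': 1990-10-31 → 1991-11-17.
1991-11-17 is a Sunday. SQLite's %W counts Mondays since the year started; the result is 45.

45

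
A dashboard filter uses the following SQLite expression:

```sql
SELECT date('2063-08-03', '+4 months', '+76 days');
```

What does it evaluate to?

Adding +4 months to 2063-08-03 gives 2063-12-03.
Applying '+76 days' to 2063-12-03: counting 76 days forward gives 2064-02-17.

2064-02-17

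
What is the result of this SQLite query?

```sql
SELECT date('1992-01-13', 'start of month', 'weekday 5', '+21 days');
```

`start of month` rewinds 1992-01-13 to 1992-01-01.
`weekday 5` advances to the next Friday; 1992-01-01 is a Wednesday, so it moves forward to 1992-01-03.
Advancing 21 more days within January lands on 1992-01-24.

1992-01-24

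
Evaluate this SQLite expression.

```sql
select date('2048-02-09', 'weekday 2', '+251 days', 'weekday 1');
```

2048-10-19

`weekday 2` advances to the next Tuesday; 2048-02-09 is a Sunday, so it moves forward to 2048-02-11.
Applying '+251 days' to 2048-02-11: counting 251 days forward gives 2048-10-19.
`weekday 1` advances to the next Monday; 2048-10-19 is already a Monday, so it stays at 2048-10-19.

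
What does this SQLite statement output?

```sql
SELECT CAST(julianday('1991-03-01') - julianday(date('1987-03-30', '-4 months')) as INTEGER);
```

Adding -4 months to 1987-03-30 gives 1986-11-30.
0 days remain in November 1986 after the 30th (30 − 30).
Full months from December 1986 through February 1991 contribute their day counts.
Then 1 day into March 1991.
Total: 0 + 31 + 31 + 28 + 31 + 30 + 31 + 30 + 31 + 31 + 30 + 31 + 30 + 31 + 31 + 29 + 31 + 30 + 31 + 30 + 31 + 31 + 30 + 31 + 30 + 31 + 31 + 28 + 31 + 30 + 31 + 30 + 31 + 31 + 30 + 31 + 30 + 31 + 31 + 28 + 31 + 30 + 31 + 30 + 31 + 31 + 30 + 31 + 30 + 31 + 31 + 28 + 1 = 1552.

1552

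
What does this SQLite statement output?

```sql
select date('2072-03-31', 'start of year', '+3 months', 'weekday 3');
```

2072-04-06

`start of year` rewinds 2072-03-31 to 2072-01-01.
Adding +3 months to 2072-01-01 gives 2072-04-01.
`weekday 3` advances to the next Wednesday; 2072-04-01 is a Friday, so it moves forward to 2072-04-06.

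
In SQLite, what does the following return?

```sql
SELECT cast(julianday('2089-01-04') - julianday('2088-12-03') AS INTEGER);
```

32

28 days remain in December 2088 after the 3rd (31 − 3).
Then 4 days into January 2089.
Total: 28 + 4 = 32.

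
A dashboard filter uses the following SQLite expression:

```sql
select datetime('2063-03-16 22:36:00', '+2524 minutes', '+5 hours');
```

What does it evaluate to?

2524 minutes = 42h 4m; +2524 minutes from 2063-03-16 22:36:00 is 2063-03-18 16:40:00 (crosses midnight).
+5 hours from 2063-03-18 16:40:00 is 2063-03-18 21:40:00.

2063-03-18 21:40:00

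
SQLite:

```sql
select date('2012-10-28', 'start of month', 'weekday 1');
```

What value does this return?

2012-10-01

`start of month` rewinds 2012-10-28 to 2012-10-01.
`weekday 1` advances to the next Monday; 2012-10-01 is already a Monday, so it stays at 2012-10-01.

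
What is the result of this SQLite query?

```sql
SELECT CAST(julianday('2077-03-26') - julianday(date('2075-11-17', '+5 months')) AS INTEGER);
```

Adding +5 months to 2075-11-17 gives 2076-04-17.
13 days remain in April 2076 after the 17th (30 − 17).
Full months from May 2076 through February 2077 contribute their day counts.
Then 26 days into March 2077.
Total: 13 + 31 + 30 + 31 + 31 + 30 + 31 + 30 + 31 + 31 + 28 + 26 = 343.

343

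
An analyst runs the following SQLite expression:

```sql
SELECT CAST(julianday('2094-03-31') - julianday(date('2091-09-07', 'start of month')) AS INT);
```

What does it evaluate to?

942

`start of month` rewinds 2091-09-07 to 2091-09-01.
29 days remain in September 2091 after the 1st (30 − 1).
Full months from October 2091 through February 2094 contribute their day counts.
Then 31 days into March 2094.
Total: 29 + 31 + 30 + 31 + 31 + 29 + 31 + 30 + 31 + 30 + 31 + 31 + 30 + 31 + 30 + 31 + 31 + 28 + 31 + 30 + 31 + 30 + 31 + 31 + 30 + 31 + 30 + 31 + 31 + 28 + 31 = 942.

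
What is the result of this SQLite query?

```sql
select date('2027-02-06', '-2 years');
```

2025-02-06

Adding -2 years to 2027-02-06 gives 2025-02-06.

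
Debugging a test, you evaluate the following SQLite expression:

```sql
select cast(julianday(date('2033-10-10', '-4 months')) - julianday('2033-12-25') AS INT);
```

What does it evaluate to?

-198

Adding -4 months to 2033-10-10 gives 2033-06-10.
20 days remain in June 2033 after the 10th (30 − 10).
July 2033: 31 days.
August 2033: 31 days.
September 2033: 30 days.
October 2033: 31 days.
November 2033: 30 days.
Then 25 days into December 2033.
Total: 20 + 31 + 31 + 30 + 31 + 30 + 25 = 198.
The subtraction is earlier − later, so the result is −198 → -198.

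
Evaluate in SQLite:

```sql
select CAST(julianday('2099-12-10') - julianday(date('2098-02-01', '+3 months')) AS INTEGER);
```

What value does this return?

Adding +3 months to 2098-02-01 gives 2098-05-01.
30 days remain in May 2098 after the 1st (31 − 1).
Full months from June 2098 through November 2099 contribute their day counts.
Then 10 days into December 2099.
Total: 30 + 30 + 31 + 31 + 30 + 31 + 30 + 31 + 31 + 28 + 31 + 30 + 31 + 30 + 31 + 31 + 30 + 31 + 30 + 10 = 588.

588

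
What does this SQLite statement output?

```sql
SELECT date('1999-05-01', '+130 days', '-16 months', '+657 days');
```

2000-02-24

Applying '+130 days' to 1999-05-01: counting 130 days forward gives 1999-09-08.
Adding -16 months to 1999-09-08 gives 1998-05-08.
Applying '+657 days' to 1998-05-08: counting 657 days forward gives 2000-02-24.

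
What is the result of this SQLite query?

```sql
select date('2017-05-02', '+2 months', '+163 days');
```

Adding +2 months to 2017-05-02 gives 2017-07-02.
Applying '+163 days' to 2017-07-02: counting 163 days forward gives 2017-12-12.

2017-12-12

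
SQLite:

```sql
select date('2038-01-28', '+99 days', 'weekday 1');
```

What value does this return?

Applying '+99 days' to 2038-01-28: counting 99 days forward gives 2038-05-07.
`weekday 1` advances to the next Monday; 2038-05-07 is a Friday, so it moves forward to 2038-05-10.

2038-05-10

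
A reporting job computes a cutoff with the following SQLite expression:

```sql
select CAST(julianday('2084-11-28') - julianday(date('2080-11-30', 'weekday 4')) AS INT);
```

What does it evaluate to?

1454

`weekday 4` advances to the next Thursday; 2080-11-30 is a Saturday, so it moves forward to 2080-12-05.
26 days remain in December 2080 after the 5th (31 − 5).
Full months from January 2081 through October 2084 contribute their day counts.
Then 28 days into November 2084.
Total: 26 + 31 + 28 + 31 + 30 + 31 + 30 + 31 + 31 + 30 + 31 + 30 + 31 + 31 + 28 + 31 + 30 + 31 + 30 + 31 + 31 + 30 + 31 + 30 + 31 + 31 + 28 + 31 + 30 + 31 + 30 + 31 + 31 + 30 + 31 + 30 + 31 + 31 + 29 + 31 + 30 + 31 + 30 + 31 + 31 + 30 + 31 + 28 = 1454.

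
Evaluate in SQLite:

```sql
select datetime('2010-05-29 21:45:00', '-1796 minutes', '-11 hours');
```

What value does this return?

1796 minutes = 29h 56m; -1796 minutes from 2010-05-29 21:45:00 is 2010-05-28 15:49:00 (crosses midnight).
-11 hours from 2010-05-28 15:49:00 is 2010-05-28 04:49:00.

2010-05-28 04:49:00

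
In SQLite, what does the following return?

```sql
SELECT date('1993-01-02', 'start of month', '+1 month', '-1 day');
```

`start of month` rewinds 1993-01-02 to 1993-01-01.
Adding +1 month to 1993-01-01 gives 1993-02-01.
Going back 1 day from 1993-02-01 reaches 1993-01-31 (last day of January, 31 days).

1993-01-31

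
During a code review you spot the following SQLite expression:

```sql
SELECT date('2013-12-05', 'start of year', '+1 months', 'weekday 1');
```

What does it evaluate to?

2013-02-04

`start of year` rewinds 2013-12-05 to 2013-01-01.
Adding +1 month to 2013-01-01 gives 2013-02-01.
`weekday 1` advances to the next Monday; 2013-02-01 is a Friday, so it moves forward to 2013-02-04.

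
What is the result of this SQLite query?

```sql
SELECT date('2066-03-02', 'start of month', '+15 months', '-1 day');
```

`start of month` rewinds 2066-03-02 to 2066-03-01.
Adding +15 months to 2066-03-01 gives 2067-06-01.
Going back 1 day from 2067-06-01 reaches 2067-05-31 (last day of May, 31 days).

2067-05-31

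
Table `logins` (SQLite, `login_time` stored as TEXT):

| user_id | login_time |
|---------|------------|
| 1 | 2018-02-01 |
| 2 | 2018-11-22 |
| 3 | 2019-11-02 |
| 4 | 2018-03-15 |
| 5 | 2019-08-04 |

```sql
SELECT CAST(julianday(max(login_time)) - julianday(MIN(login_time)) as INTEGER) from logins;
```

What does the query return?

MIN = 2018-02-01, MAX = 2019-11-02.
27 days remain in February 2018 after the 1st (28 − 1).
Full months from March 2018 through October 2019 contribute their day counts.
Then 2 days into November 2019.
Total: 27 + 31 + 30 + 31 + 30 + 31 + 31 + 30 + 31 + 30 + 31 + 31 + 28 + 31 + 30 + 31 + 30 + 31 + 31 + 30 + 31 + 2 = 639.

639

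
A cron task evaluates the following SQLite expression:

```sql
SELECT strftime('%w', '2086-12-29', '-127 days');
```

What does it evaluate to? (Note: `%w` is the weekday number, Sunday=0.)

First apply '-127 days': 2086-12-29 → 2086-08-24.
2086-08-24 is a Saturday; with Sunday=0 that is 6.

6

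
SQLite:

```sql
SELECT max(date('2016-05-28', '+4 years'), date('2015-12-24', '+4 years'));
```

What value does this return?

2020-05-28

date('2016-05-28', '+4 years') → 2020-05-28.
date('2015-12-24', '+4 years') → 2019-12-24.
Later of the two is 2020-05-28.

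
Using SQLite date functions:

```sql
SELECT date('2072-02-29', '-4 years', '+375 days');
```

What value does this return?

2069-03-10

Adding -4 years to 2072-02-29 gives 2068-02-29.
Applying '+375 days' to 2068-02-29: counting 375 days forward gives 2069-03-10.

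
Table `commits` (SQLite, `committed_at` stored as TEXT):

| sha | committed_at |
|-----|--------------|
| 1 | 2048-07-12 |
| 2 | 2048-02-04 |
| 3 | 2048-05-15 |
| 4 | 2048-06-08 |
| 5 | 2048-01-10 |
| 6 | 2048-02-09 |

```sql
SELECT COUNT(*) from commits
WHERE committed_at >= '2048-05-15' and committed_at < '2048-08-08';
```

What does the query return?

Rows in [2048-05-15, 2048-08-08): 2048-07-12, 2048-05-15, 2048-06-08 → 3 rows.

3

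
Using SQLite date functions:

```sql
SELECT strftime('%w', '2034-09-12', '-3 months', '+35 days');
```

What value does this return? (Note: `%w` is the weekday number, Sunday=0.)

1

First apply '-3 months', '+35 days': 2034-09-12 → 2034-07-17.
2034-07-17 is a Monday; with Sunday=0 that is 1.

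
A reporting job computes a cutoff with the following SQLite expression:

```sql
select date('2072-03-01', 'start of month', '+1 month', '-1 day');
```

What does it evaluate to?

`start of month` rewinds 2072-03-01 to 2072-03-01.
Adding +1 month to 2072-03-01 gives 2072-04-01.
Going back 1 day from 2072-04-01 reaches 2072-03-31 (last day of March, 31 days).

2072-03-31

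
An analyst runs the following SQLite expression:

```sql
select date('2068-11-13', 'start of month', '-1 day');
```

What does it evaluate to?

`start of month` rewinds 2068-11-13 to 2068-11-01.
Going back 1 day from 2068-11-01 reaches 2068-10-31 (last day of October, 31 days).

2068-10-31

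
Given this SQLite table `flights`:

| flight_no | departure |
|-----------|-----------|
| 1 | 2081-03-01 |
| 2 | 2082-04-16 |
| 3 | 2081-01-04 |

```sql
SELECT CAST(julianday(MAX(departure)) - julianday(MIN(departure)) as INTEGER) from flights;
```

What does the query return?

467

MIN = 2081-01-04, MAX = 2082-04-16.
27 days remain in January 2081 after the 4th (31 − 4).
Full months from February 2081 through March 2082 contribute their day counts.
Then 16 days into April 2082.
Total: 27 + 28 + 31 + 30 + 31 + 30 + 31 + 31 + 30 + 31 + 30 + 31 + 31 + 28 + 31 + 16 = 467.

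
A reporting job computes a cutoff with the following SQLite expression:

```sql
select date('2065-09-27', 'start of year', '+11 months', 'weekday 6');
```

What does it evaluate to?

2065-12-05

`start of year` rewinds 2065-09-27 to 2065-01-01.
Adding +11 months to 2065-01-01 gives 2065-12-01.
`weekday 6` advances to the next Saturday; 2065-12-01 is a Tuesday, so it moves forward to 2065-12-05.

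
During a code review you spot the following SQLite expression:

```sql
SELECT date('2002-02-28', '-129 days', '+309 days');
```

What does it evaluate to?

2002-08-27

Applying '-129 days' to 2002-02-28: counting 129 days back gives 2001-10-22.
Applying '+309 days' to 2001-10-22: counting 309 days forward gives 2002-08-27.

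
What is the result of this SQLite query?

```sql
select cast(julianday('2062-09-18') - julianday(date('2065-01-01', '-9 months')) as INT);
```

-561

Adding -9 months to 2065-01-01 gives 2064-04-01.
12 days remain in September 2062 after the 18th (30 − 18).
Full months from October 2062 through March 2064 contribute their day counts.
Then 1 day into April 2064.
Total: 12 + 31 + 30 + 31 + 31 + 28 + 31 + 30 + 31 + 30 + 31 + 31 + 30 + 31 + 30 + 31 + 31 + 29 + 31 + 1 = 561.
The subtraction is earlier − later, so the result is −561 → -561.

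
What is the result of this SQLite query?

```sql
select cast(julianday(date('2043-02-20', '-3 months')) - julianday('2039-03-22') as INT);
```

Adding -3 months to 2043-02-20 gives 2042-11-20.
9 days remain in March 2039 after the 22nd (31 − 22).
Full months from April 2039 through October 2042 contribute their day counts.
Then 20 days into November 2042.
Total: 9 + 30 + 31 + 30 + 31 + 31 + 30 + 31 + 30 + 31 + 31 + 29 + 31 + 30 + 31 + 30 + 31 + 31 + 30 + 31 + 30 + 31 + 31 + 28 + 31 + 30 + 31 + 30 + 31 + 31 + 30 + 31 + 30 + 31 + 31 + 28 + 31 + 30 + 31 + 30 + 31 + 31 + 30 + 31 + 20 = 1339.

1339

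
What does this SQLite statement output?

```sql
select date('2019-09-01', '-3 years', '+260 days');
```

Adding -3 years to 2019-09-01 gives 2016-09-01.
Applying '+260 days' to 2016-09-01: counting 260 days forward gives 2017-05-19.

2017-05-19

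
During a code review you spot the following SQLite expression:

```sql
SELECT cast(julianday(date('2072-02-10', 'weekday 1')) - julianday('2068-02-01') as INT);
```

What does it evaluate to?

`weekday 1` advances to the next Monday; 2072-02-10 is a Wednesday, so it moves forward to 2072-02-15.
28 days remain in February 2068 after the 1st (29 − 1).
Full months from March 2068 through January 2072 contribute their day counts.
Then 15 days into February 2072.
Total: 28 + 31 + 30 + 31 + 30 + 31 + 31 + 30 + 31 + 30 + 31 + 31 + 28 + 31 + 30 + 31 + 30 + 31 + 31 + 30 + 31 + 30 + 31 + 31 + 28 + 31 + 30 + 31 + 30 + 31 + 31 + 30 + 31 + 30 + 31 + 31 + 28 + 31 + 30 + 31 + 30 + 31 + 31 + 30 + 31 + 30 + 31 + 31 + 15 = 1475.

1475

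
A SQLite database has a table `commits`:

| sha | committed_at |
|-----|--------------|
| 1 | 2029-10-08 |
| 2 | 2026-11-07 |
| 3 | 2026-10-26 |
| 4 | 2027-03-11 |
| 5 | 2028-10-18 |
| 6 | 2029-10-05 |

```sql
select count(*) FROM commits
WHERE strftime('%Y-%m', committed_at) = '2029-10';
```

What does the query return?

2

Rows with year-month 2029-10: 2029-10-08, 2029-10-05 → 2.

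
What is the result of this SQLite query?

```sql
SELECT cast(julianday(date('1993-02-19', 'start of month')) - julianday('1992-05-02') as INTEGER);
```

275

`start of month` rewinds 1993-02-19 to 1993-02-01.
29 days remain in May 1992 after the 2nd (31 − 2).
Full months from June 1992 through January 1993 contribute their day counts.
Then 1 day into February 1993.
Total: 29 + 30 + 31 + 31 + 30 + 31 + 30 + 31 + 31 + 1 = 275.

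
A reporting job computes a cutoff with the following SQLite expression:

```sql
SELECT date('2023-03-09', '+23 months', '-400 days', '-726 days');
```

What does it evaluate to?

Adding +23 months to 2023-03-09 gives 2025-02-09.
Applying '-400 days' to 2025-02-09: counting 400 days back gives 2024-01-06.
Applying '-726 days' to 2024-01-06: counting 726 days back gives 2022-01-10.

2022-01-10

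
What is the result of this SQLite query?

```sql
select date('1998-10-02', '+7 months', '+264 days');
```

2000-01-21

Adding +7 months to 1998-10-02 gives 1999-05-02.
Applying '+264 days' to 1999-05-02: counting 264 days forward gives 2000-01-21.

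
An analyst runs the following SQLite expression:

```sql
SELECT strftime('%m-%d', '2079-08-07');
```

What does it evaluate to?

`%m-%d` extracts the month-day: 08-07.

08-07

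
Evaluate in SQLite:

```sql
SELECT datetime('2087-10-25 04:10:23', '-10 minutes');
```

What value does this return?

2087-10-25 04:00:23

-10 minutes from 2087-10-25 04:10:23 is 2087-10-25 04:00:23.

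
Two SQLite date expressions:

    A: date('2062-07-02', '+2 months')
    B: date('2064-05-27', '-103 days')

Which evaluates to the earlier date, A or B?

A = 2062-09-02.
B = 2064-02-14.
A is earlier.

A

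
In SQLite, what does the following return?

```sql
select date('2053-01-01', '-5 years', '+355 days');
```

2048-12-21

Adding -5 years to 2053-01-01 gives 2048-01-01.
Applying '+355 days' to 2048-01-01: counting 355 days forward gives 2048-12-21.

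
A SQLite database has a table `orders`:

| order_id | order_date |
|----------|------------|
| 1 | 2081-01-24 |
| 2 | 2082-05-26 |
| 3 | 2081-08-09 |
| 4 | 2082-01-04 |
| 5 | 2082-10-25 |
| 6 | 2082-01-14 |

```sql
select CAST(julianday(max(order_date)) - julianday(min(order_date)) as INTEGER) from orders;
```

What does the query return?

639

MIN = 2081-01-24, MAX = 2082-10-25.
7 days remain in January 2081 after the 24th (31 − 24).
Full months from February 2081 through September 2082 contribute their day counts.
Then 25 days into October 2082.
Total: 7 + 28 + 31 + 30 + 31 + 30 + 31 + 31 + 30 + 31 + 30 + 31 + 31 + 28 + 31 + 30 + 31 + 30 + 31 + 31 + 30 + 25 = 639.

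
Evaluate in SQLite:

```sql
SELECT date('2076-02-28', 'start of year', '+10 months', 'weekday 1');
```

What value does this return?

`start of year` rewinds 2076-02-28 to 2076-01-01.
Adding +10 months to 2076-01-01 gives 2076-11-01.
`weekday 1` advances to the next Monday; 2076-11-01 is a Sunday, so it moves forward to 2076-11-02.

2076-11-02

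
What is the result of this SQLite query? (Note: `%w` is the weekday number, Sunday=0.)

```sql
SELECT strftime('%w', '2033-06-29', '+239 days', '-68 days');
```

6

First apply '+239 days', '-68 days': 2033-06-29 → 2033-12-17.
2033-12-17 is a Saturday; with Sunday=0 that is 6.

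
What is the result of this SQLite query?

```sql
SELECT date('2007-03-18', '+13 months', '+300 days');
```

2009-02-12

Adding +13 months to 2007-03-18 gives 2008-04-18.
Applying '+300 days' to 2008-04-18: counting 300 days forward gives 2009-02-12.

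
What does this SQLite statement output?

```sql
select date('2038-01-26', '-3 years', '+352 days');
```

2036-01-13

Adding -3 years to 2038-01-26 gives 2035-01-26.
Applying '+352 days' to 2035-01-26: counting 352 days forward gives 2036-01-13.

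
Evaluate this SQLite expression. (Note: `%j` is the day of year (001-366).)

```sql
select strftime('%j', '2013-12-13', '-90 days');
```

First apply '-90 days': 2013-12-13 → 2013-09-14.
Day-of-year for 2013-09-14: days since 2013-01-01 inclusive = 257, zero-padded to 257.

257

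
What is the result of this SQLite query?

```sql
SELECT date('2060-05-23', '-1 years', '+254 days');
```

Adding -1 year to 2060-05-23 gives 2059-05-23.
Applying '+254 days' to 2059-05-23: counting 254 days forward gives 2060-02-01.

2060-02-01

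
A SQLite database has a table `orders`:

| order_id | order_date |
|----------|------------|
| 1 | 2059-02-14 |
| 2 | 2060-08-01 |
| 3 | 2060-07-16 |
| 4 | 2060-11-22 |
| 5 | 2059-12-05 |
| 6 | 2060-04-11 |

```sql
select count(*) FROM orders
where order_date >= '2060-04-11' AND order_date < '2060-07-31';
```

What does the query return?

Rows in [2060-04-11, 2060-07-31): 2060-07-16, 2060-04-11 → 2 rows.

2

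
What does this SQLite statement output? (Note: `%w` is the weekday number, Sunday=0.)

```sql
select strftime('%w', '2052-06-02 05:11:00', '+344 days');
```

First apply '+344 days': 2052-06-02 05:11:00 → 2053-05-12 05:11:00.
2053-05-12 is a Monday; with Sunday=0 that is 1.

1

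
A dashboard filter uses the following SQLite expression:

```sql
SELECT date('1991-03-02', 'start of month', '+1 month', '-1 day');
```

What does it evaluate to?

`start of month` rewinds 1991-03-02 to 1991-03-01.
Adding +1 month to 1991-03-01 gives 1991-04-01.
Going back 1 day from 1991-04-01 reaches 1991-03-31 (last day of March, 31 days).

1991-03-31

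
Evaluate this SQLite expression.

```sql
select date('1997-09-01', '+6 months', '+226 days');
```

Adding +6 months to 1997-09-01 gives 1998-03-01.
Applying '+226 days' to 1998-03-01: counting 226 days forward gives 1998-10-13.

1998-10-13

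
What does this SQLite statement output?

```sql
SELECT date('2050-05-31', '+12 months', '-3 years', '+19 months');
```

2049-12-31

Adding +12 months to 2050-05-31 gives 2051-05-31.
Adding -3 years to 2051-05-31 gives 2048-05-31.
Adding +19 months to 2048-05-31 gives 2049-12-31.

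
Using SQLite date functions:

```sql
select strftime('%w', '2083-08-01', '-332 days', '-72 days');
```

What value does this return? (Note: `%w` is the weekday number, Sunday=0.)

2

First apply '-332 days', '-72 days': 2083-08-01 → 2082-06-23.
2082-06-23 is a Tuesday; with Sunday=0 that is 2.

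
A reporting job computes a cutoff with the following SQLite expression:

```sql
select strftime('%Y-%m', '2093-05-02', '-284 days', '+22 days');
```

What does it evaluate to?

2092-08

First apply '-284 days', '+22 days': 2093-05-02 → 2092-08-13.
`%Y-%m` extracts the year-month: 2092-08.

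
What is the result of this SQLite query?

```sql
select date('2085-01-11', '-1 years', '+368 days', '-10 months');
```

Adding -1 year to 2085-01-11 gives 2084-01-11.
Applying '+368 days' to 2084-01-11: counting 368 days forward gives 2085-01-13.
Adding -10 months to 2085-01-13 gives 2084-03-13.

2084-03-13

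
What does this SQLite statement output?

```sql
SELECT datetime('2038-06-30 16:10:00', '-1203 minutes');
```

2038-06-29 20:07:00

1203 minutes = 20h 3m; -1203 minutes from 2038-06-30 16:10:00 is 2038-06-29 20:07:00 (crosses midnight).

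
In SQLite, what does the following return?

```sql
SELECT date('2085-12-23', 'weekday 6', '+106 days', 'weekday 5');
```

2086-04-19

`weekday 6` advances to the next Saturday; 2085-12-23 is a Sunday, so it moves forward to 2085-12-29.
Applying '+106 days' to 2085-12-29: counting 106 days forward gives 2086-04-14.
`weekday 5` advances to the next Friday; 2086-04-14 is a Sunday, so it moves forward to 2086-04-19.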